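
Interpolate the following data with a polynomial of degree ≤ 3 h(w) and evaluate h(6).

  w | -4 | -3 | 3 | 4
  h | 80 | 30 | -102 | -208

Evaluate each Lagrange basis at w = 6:
L_0(6) = (9)·(3)·(2)/[(-1)·(-7)·(-8)] = -27/28
L_1(6) = (10)·(3)·(2)/[(1)·(-6)·(-7)] = 10/7
L_2(6) = (10)·(9)·(2)/[(7)·(6)·(-1)] = -30/7
L_3(6) = (10)·(9)·(3)/[(8)·(7)·(1)] = 135/28
Sum: 80·(-27/28) + 30·(10/7) + (-102)·(-30/7) + (-208)·(135/28) = -600

-600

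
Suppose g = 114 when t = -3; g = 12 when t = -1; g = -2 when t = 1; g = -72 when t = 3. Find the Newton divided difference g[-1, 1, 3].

g[-1,1] = (-2 - 12) / (1 - (-1)) = -7
g[1,3] = (-72 - (-2)) / (3 - 1) = -35
g[-1,1,3] = (-35 - (-7)) / (3 - (-1)) = -7

-7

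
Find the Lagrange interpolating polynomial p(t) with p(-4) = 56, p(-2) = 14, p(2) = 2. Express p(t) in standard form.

L_0(t) = (t + 2)(t - 2) / [12] = (1/12)t^2 - 1/3
L_1(t) = (t + 4)(t - 2) / [-8] = -(1/8)t^2 - (1/4)t + 1
L_2(t) = (t + 4)(t + 2) / [24] = (1/24)t^2 + (1/4)t + 1/3
p(t) = 56·L_0 + 14·L_1 + 2·L_2
  56·L_0(t) = (14/3)t^2 - 56/3
  14·L_1(t) = -(7/4)t^2 - (7/2)t + 14
  2·L_2(t) = (1/12)t^2 + (1/2)t + 2/3
Adding term by term: 3t^2 - 3t - 4

p(t) = 3t^2 - 3t - 4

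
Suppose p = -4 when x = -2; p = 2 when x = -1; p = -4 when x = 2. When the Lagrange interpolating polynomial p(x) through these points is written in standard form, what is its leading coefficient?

The leading coefficient equals the top divided difference p[-2,-1,2].
p[-2,-1] = (2 - (-4)) / (-1 - (-2)) = 6
p[-1,2] = (-4 - 2) / (2 - (-1)) = -2
p[-2,-1,2] = (-2 - 6) / (2 - (-2)) = -2

-2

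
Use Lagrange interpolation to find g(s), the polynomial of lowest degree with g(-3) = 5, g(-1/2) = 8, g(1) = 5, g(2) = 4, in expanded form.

Build the Lagrange basis polynomials:
L_0(s) = (s + 1/2)(s - 1)(s - 2) / [-50] = -(1/50)s^3 + (1/20)s^2 - (1/100)s - 1/50
L_1(s) = (s + 3)(s - 1)(s - 2) / [75/8] = (8/75)s^3 - (56/75)s + 16/25
L_2(s) = (s + 3)(s + 1/2)(s - 2) / [-6] = -(1/6)s^3 - (1/4)s^2 + (11/12)s + 1/2
L_3(s) = (s + 3)(s + 1/2)(s - 1) / [25/2] = (2/25)s^3 + (1/5)s^2 - (4/25)s - 3/25
g(s) = 5·L_0 + 8·L_1 + 5·L_2 + 4·L_3
  5·L_0(s) = -(1/10)s^3 + (1/4)s^2 - (1/20)s - 1/10
  8·L_1(s) = (64/75)s^3 - (448/75)s + 128/25
  5·L_2(s) = -(5/6)s^3 - (5/4)s^2 + (55/12)s + 5/2
  4·L_3(s) = (8/25)s^3 + (4/5)s^2 - (16/25)s - 12/25
Adding term by term: (6/25)s^3 - (1/5)s^2 - (52/25)s + 176/25

g(s) = (6/25)s^3 - (1/5)s^2 - (52/25)s + 176/25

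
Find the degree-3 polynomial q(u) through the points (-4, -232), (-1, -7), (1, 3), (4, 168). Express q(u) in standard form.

Newton's divided differences:
q[-4,-1] = (-7 - (-232)) / (-1 - (-4)) = 75
q[-1,1] = (3 - (-7)) / (1 - (-1)) = 5
q[1,4] = (168 - 3) / (4 - 1) = 55
q[-4,-1,1] = (5 - 75) / (1 - (-4)) = -14
q[-1,1,4] = (55 - 5) / (4 - (-1)) = 10
q[-4,-1,1,4] = (10 - (-14)) / (4 - (-4)) = 3
q(u) = -232 + 75·(u + 4) + (-14)·(u + 4)(u + 1) + 3·(u + 4)(u + 1)(u - 1)
Expanding: q(u) = 3u^3 - 2u^2 + 2u

q(u) = 3u^3 - 2u^2 + 2u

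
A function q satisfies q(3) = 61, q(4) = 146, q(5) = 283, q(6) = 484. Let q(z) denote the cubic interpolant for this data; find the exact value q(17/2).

L_0(17/2) = (9/2)·(7/2)·(5/2)/[(-1)·(-2)·(-3)] = -105/16
L_1(17/2) = (11/2)·(7/2)·(5/2)/[(1)·(-1)·(-2)] = 385/16
L_2(17/2) = (11/2)·(9/2)·(5/2)/[(2)·(1)·(-1)] = -495/16
L_3(17/2) = (11/2)·(9/2)·(7/2)/[(3)·(2)·(1)] = 231/16
Sum: 61·(-105/16) + 146·(385/16) + 283·(-495/16) + 484·(231/16) = 5381/4

5381/4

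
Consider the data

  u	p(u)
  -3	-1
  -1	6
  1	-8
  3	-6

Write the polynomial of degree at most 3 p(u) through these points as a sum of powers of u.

Newton's divided differences:
p[-3,-1] = (6 - (-1)) / (-1 - (-3)) = 7/2
p[-1,1] = (-8 - 6) / (1 - (-1)) = -7
p[1,3] = (-6 - (-8)) / (3 - 1) = 1
p[-3,-1,1] = (-7 - 7/2) / (1 - (-3)) = -21/8
p[-1,1,3] = (1 - (-7)) / (3 - (-1)) = 2
p[-3,-1,1,3] = (2 - (-21/8)) / (3 - (-3)) = 37/48
p(u) = -1 + (7/2)·(u + 3) + (-21/8)·(u + 3)(u + 1) + (37/48)·(u + 3)(u + 1)(u - 1)
Expanding: p(u) = (37/48)u^3 - (5/16)u^2 - (373/48)u - 11/16

p(u) = (37/48)u^3 - (5/16)u^2 - (373/48)u - 11/16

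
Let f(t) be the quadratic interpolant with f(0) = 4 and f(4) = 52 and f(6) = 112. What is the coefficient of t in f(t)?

Build the Lagrange basis polynomials:
L_0(t) = (t - 4)(t - 6) / [24] = (1/24)t^2 - (5/12)t + 1
L_1(t) = t(t - 6) / [-8] = -(1/8)t^2 + (3/4)t
L_2(t) = t(t - 4) / [12] = (1/12)t^2 - (1/3)t
f(t) = 4·L_0 + 52·L_1 + 112·L_2
Only the coefficient of t is needed; take it from each L_i and combine:
4·(-5/12) + 52·(3/4) + 112·(-1/3) = 0

0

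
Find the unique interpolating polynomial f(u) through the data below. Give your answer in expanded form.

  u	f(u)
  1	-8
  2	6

f(u) = 14u - 22

Build the Lagrange basis polynomials:
L_0(u) = (u - 2) / [-1] = -u + 2
L_1(u) = (u - 1) / [1] = u - 1
f(u) = (-8)·L_0 + 6·L_1
  (-8)·L_0(u) = 8u - 16
  6·L_1(u) = 6u - 6
Adding term by term: 14u - 22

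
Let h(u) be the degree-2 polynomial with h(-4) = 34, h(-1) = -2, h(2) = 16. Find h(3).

34

Evaluate each Lagrange basis at u = 3:
L_0(3) = (4)·(1)/[(-3)·(-6)] = 2/9
L_1(3) = (7)·(1)/[(3)·(-3)] = -7/9
L_2(3) = (7)·(4)/[(6)·(3)] = 14/9
Sum: 34·(2/9) + (-2)·(-7/9) + 16·(14/9) = 34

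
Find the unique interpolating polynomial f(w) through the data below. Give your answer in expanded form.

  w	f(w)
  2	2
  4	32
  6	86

f(w) = 3w^2 - 3w - 4

Build the Lagrange basis polynomials:
L_0(w) = (w - 4)(w - 6) / [8] = (1/8)w^2 - (5/4)w + 3
L_1(w) = (w - 2)(w - 6) / [-4] = -(1/4)w^2 + 2w - 3
L_2(w) = (w - 2)(w - 4) / [8] = (1/8)w^2 - (3/4)w + 1
f(w) = 2·L_0 + 32·L_1 + 86·L_2
  2·L_0(w) = (1/4)w^2 - (5/2)w + 6
  32·L_1(w) = -8w^2 + 64w - 96
  86·L_2(w) = (43/4)w^2 - (129/2)w + 86
Adding term by term: 3w^2 - 3w - 4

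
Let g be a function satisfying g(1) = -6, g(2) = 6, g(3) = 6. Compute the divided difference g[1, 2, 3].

g[1,2] = (6 - (-6)) / (2 - 1) = 12
g[2,3] = (6 - 6) / (3 - 2) = 0
g[1,2,3] = (0 - 12) / (3 - 1) = -6

-6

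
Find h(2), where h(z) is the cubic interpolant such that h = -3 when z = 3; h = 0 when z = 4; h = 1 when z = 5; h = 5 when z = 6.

-13

Evaluate each Lagrange basis at z = 2:
L_0(2) = (-2)·(-3)·(-4)/[(-1)·(-2)·(-3)] = 4
L_1(2) = (-1)·(-3)·(-4)/[(1)·(-1)·(-2)] = -6
L_2(2) = (-1)·(-2)·(-4)/[(2)·(1)·(-1)] = 4
L_3(2) = (-1)·(-2)·(-3)/[(3)·(2)·(1)] = -1
Sum: (-3)·(4) + 0 + 1·(4) + 5·(-1) = -13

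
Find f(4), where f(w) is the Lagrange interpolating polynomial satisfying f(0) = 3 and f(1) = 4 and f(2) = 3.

L_0(4) = (3)·(2)/[(-1)·(-2)] = 3
L_1(4) = (4)·(2)/[(1)·(-1)] = -8
L_2(4) = (4)·(3)/[(2)·(1)] = 6
Sum: 3·(3) + 4·(-8) + 3·(6) = -5

-5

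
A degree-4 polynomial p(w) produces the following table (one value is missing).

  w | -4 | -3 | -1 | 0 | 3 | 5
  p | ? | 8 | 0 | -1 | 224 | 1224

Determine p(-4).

The 5 known values determine p uniquely (degree ≤ 4).
Evaluate each Lagrange basis at w = -4:
L_0(-4) = (-3)·(-4)·(-7)·(-9)/[(-2)·(-3)·(-6)·(-8)] = 21/8
L_1(-4) = (-1)·(-4)·(-7)·(-9)/[(2)·(-1)·(-4)·(-6)] = -21/4
L_2(-4) = (-1)·(-3)·(-7)·(-9)/[(3)·(1)·(-3)·(-5)] = 21/5
L_3(-4) = (-1)·(-3)·(-4)·(-9)/[(6)·(4)·(3)·(-2)] = -3/4
L_4(-4) = (-1)·(-3)·(-4)·(-7)/[(8)·(6)·(5)·(2)] = 7/40
Sum: 8·(21/8) + 0 + (-1)·(21/5) + 224·(-3/4) + 1224·(7/40) = 63

63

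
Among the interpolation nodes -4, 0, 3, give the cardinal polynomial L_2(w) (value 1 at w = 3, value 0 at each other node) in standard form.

L_2(w) = (w + 4)w / [(7)·(3)]
       = (w^2 + 4w) / (21)

L_2(w) = (1/21)w^2 + (4/21)w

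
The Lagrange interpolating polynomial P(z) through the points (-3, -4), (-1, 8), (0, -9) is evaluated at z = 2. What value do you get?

Evaluate each Lagrange basis at z = 2:
L_0(2) = (3)·(2)/[(-2)·(-3)] = 1
L_1(2) = (5)·(2)/[(2)·(-1)] = -5
L_2(2) = (5)·(3)/[(3)·(1)] = 5
Sum: (-4)·(1) + 8·(-5) + (-9)·(5) = -89

-89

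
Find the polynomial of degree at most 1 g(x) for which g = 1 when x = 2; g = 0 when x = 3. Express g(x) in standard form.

g(x) = -x + 3

L_0(x) = (x - 3) / [-1] = -x + 3
L_1(x) = (x - 2) / [1] = x - 2
g(x) = 1·L_0 + 0·L_1
  1·L_0(x) = -x + 3
  0·L_1(x) = 0
Adding term by term: -x + 3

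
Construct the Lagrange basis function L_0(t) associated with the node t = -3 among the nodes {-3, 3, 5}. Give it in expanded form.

L_0(t) = (1/48)t^2 - (1/6)t + 5/16

L_0(t) = (t - 3)(t - 5) / [(-6)·(-8)]
       = (t^2 - 8t + 15) / (48)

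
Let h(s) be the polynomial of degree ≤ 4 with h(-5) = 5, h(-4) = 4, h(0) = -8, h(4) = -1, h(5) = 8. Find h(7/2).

-32201/7680

Using Newton's divided-difference form:
h[-5,-4] = (4 - 5) / (-4 - (-5)) = -1
h[-4,0] = (-8 - 4) / (0 - (-4)) = -3
h[0,4] = (-1 - (-8)) / (4 - 0) = 7/4
h[4,5] = (8 - (-1)) / (5 - 4) = 9
h[-5,-4,0] = (-3 - (-1)) / (0 - (-5)) = -2/5
h[-4,0,4] = (7/4 - (-3)) / (4 - (-4)) = 19/32
h[0,4,5] = (9 - 7/4) / (5 - 0) = 29/20
h[-5,-4,0,4] = (19/32 - (-2/5)) / (4 - (-5)) = 53/480
h[-4,0,4,5] = (29/20 - 19/32) / (5 - (-4)) = 137/1440
h[-5,-4,0,4,5] = (137/1440 - 53/480) / (5 - (-5)) = -11/7200
h(7/2) = 5 + (-1)·(17/2) + (-2/5)·(17/2)·(15/2) + (53/480)·(17/2)·(15/2)·(7/2) + (-11/7200)·(17/2)·(15/2)·(7/2)·(-1/2) = -32201/7680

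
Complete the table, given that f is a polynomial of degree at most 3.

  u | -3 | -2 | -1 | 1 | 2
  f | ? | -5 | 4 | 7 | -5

The 4 known values determine f uniquely (degree ≤ 3).
Evaluate each Lagrange basis at u = -3:
L_0(-3) = (-2)·(-4)·(-5)/[(-1)·(-3)·(-4)] = 10/3
L_1(-3) = (-1)·(-4)·(-5)/[(1)·(-2)·(-3)] = -10/3
L_2(-3) = (-1)·(-2)·(-5)/[(3)·(2)·(-1)] = 5/3
L_3(-3) = (-1)·(-2)·(-4)/[(4)·(3)·(1)] = -2/3
Sum: (-5)·(10/3) + 4·(-10/3) + 7·(5/3) + (-5)·(-2/3) = -15

-15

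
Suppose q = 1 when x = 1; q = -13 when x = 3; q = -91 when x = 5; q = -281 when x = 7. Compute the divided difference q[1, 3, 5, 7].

q[1,3] = (-13 - 1) / (3 - 1) = -7
q[3,5] = (-91 - (-13)) / (5 - 3) = -39
q[5,7] = (-281 - (-91)) / (7 - 5) = -95
q[1,3,5] = (-39 - (-7)) / (5 - 1) = -8
q[3,5,7] = (-95 - (-39)) / (7 - 3) = -14
q[1,3,5,7] = (-14 - (-8)) / (7 - 1) = -1

-1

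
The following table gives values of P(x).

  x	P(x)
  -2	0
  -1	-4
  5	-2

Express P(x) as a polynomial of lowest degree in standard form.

L_0(x) = (x + 1)(x - 5) / [7] = (1/7)x^2 - (4/7)x - 5/7
L_1(x) = (x + 2)(x - 5) / [-6] = -(1/6)x^2 + (1/2)x + 5/3
L_2(x) = (x + 2)(x + 1) / [42] = (1/42)x^2 + (1/14)x + 1/21
P(x) = 0·L_0 + (-4)·L_1 + (-2)·L_2
  0·L_0(x) = 0
  (-4)·L_1(x) = (2/3)x^2 - 2x - 20/3
  (-2)·L_2(x) = -(1/21)x^2 - (1/7)x - 2/21
Adding term by term: (13/21)x^2 - (15/7)x - 142/21

P(x) = (13/21)x^2 - (15/7)x - 142/21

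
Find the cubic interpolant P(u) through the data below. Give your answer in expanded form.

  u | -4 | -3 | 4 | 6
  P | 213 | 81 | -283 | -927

Build the Lagrange basis polynomials:
L_0(u) = (u + 3)(u - 4)(u - 6) / [-80] = -(1/80)u^3 + (7/80)u^2 + (3/40)u - 9/10
L_1(u) = (u + 4)(u - 4)(u - 6) / [63] = (1/63)u^3 - (2/21)u^2 - (16/63)u + 32/21
L_2(u) = (u + 4)(u + 3)(u - 6) / [-112] = -(1/112)u^3 - (1/112)u^2 + (15/56)u + 9/14
L_3(u) = (u + 4)(u + 3)(u - 4) / [180] = (1/180)u^3 + (1/60)u^2 - (4/45)u - 4/15
P(u) = 213·L_0 + 81·L_1 + (-283)·L_2 + (-927)·L_3
  213·L_0(u) = -(213/80)u^3 + (1491/80)u^2 + (639/40)u - 1917/10
  81·L_1(u) = (9/7)u^3 - (54/7)u^2 - (144/7)u + 864/7
  (-283)·L_2(u) = (283/112)u^3 + (283/112)u^2 - (4245/56)u - 2547/14
  (-927)·L_3(u) = -(103/20)u^3 - (309/20)u^2 + (412/5)u + 1236/5
Adding term by term: -4u^3 - 2u^2 + 2u - 3

P(u) = -4u^3 - 2u^2 + 2u - 3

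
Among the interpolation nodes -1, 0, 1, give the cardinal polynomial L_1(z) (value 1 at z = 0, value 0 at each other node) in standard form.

L_1(z) = -z^2 + 1

L_1(z) = (z + 1)(z - 1) / [(1)·(-1)]
       = (z^2 - 1) / (-1)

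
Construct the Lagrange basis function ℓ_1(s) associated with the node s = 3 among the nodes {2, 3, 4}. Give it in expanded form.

ℓ_1(s) = -s^2 + 6s - 8

ℓ_1(s) = (s - 2)(s - 4) / [(1)·(-1)]
       = (s^2 - 6s + 8) / (-1)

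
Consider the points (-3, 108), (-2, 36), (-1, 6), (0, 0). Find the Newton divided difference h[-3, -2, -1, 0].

h[-3,-2] = (36 - 108) / (-2 - (-3)) = -72
h[-2,-1] = (6 - 36) / (-1 - (-2)) = -30
h[-1,0] = (0 - 6) / (0 - (-1)) = -6
h[-3,-2,-1] = (-30 - (-72)) / (-1 - (-3)) = 21
h[-2,-1,0] = (-6 - (-30)) / (0 - (-2)) = 12
h[-3,-2,-1,0] = (12 - 21) / (0 - (-3)) = -3

-3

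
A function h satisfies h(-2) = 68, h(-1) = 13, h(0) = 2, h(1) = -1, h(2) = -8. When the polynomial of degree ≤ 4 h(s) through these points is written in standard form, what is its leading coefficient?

1

Build the Lagrange basis polynomials:
L_0(s) = (s + 1)s(s - 1)(s - 2) / [24] = (1/24)s^4 - (1/12)s^3 - (1/24)s^2 + (1/12)s
L_1(s) = (s + 2)s(s - 1)(s - 2) / [-6] = -(1/6)s^4 + (1/6)s^3 + (2/3)s^2 - (2/3)s
L_2(s) = (s + 2)(s + 1)(s - 1)(s - 2) / [4] = (1/4)s^4 - (5/4)s^2 + 1
L_3(s) = (s + 2)(s + 1)s(s - 2) / [-6] = -(1/6)s^4 - (1/6)s^3 + (2/3)s^2 + (2/3)s
L_4(s) = (s + 2)(s + 1)s(s - 1) / [24] = (1/24)s^4 + (1/12)s^3 - (1/24)s^2 - (1/12)s
h(s) = 68·L_0 + 13·L_1 + 2·L_2 + (-1)·L_3 + (-8)·L_4
Only the coefficient of s^4 is needed; take it from each L_i and combine:
68·(1/24) + 13·(-1/6) + 2·(1/4) + (-1)·(-1/6) + (-8)·(1/24) = 1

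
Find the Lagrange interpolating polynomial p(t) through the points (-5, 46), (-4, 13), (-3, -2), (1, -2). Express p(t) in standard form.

Build the Lagrange basis polynomials:
L_0(t) = (t + 4)(t + 3)(t - 1) / [-12] = -(1/12)t^3 - (1/2)t^2 - (5/12)t + 1
L_1(t) = (t + 5)(t + 3)(t - 1) / [5] = (1/5)t^3 + (7/5)t^2 + (7/5)t - 3
L_2(t) = (t + 5)(t + 4)(t - 1) / [-8] = -(1/8)t^3 - t^2 - (11/8)t + 5/2
L_3(t) = (t + 5)(t + 4)(t + 3) / [120] = (1/120)t^3 + (1/10)t^2 + (47/120)t + 1/2
p(t) = 46·L_0 + 13·L_1 + (-2)·L_2 + (-2)·L_3
  46·L_0(t) = -(23/6)t^3 - 23t^2 - (115/6)t + 46
  13·L_1(t) = (13/5)t^3 + (91/5)t^2 + (91/5)t - 39
  (-2)·L_2(t) = (1/4)t^3 + 2t^2 + (11/4)t - 5
  (-2)·L_3(t) = -(1/60)t^3 - (1/5)t^2 - (47/60)t - 1
Adding term by term: -t^3 - 3t^2 + t + 1

p(t) = -t^3 - 3t^2 + t + 1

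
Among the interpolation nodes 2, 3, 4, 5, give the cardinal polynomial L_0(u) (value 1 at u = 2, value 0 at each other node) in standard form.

L_0(u) = -(1/6)u^3 + 2u^2 - (47/6)u + 10

L_0(u) = (u - 3)(u - 4)(u - 5) / [(-1)·(-2)·(-3)]
       = (u^3 - 12u^2 + 47u - 60) / (-6)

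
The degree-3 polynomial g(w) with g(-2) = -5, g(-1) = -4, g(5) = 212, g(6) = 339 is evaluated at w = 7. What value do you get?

Using Newton's divided-difference form:
g[-2,-1] = (-4 - (-5)) / (-1 - (-2)) = 1
g[-1,5] = (212 - (-4)) / (5 - (-1)) = 36
g[5,6] = (339 - 212) / (6 - 5) = 127
g[-2,-1,5] = (36 - 1) / (5 - (-2)) = 5
g[-1,5,6] = (127 - 36) / (6 - (-1)) = 13
g[-2,-1,5,6] = (13 - 5) / (6 - (-2)) = 1
g(7) = -5 + 1·(9) + 5·(9)·(8) + 1·(9)·(8)·(2) = 508

508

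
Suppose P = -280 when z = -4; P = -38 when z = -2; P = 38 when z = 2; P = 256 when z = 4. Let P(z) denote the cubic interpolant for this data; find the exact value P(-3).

-122

L_0(-3) = (-1)·(-5)·(-7)/[(-2)·(-6)·(-8)] = 35/96
L_1(-3) = (1)·(-5)·(-7)/[(2)·(-4)·(-6)] = 35/48
L_2(-3) = (1)·(-1)·(-7)/[(6)·(4)·(-2)] = -7/48
L_3(-3) = (1)·(-1)·(-5)/[(8)·(6)·(2)] = 5/96
Sum: (-280)·(35/96) + (-38)·(35/48) + 38·(-7/48) + 256·(5/96) = -122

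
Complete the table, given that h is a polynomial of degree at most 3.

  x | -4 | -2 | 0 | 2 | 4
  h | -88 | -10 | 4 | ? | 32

2

The 4 known values determine h uniquely (degree ≤ 3).
L_0(2) = (4)·(2)·(-2)/[(-2)·(-4)·(-8)] = 1/4
L_1(2) = (6)·(2)·(-2)/[(2)·(-2)·(-6)] = -1
L_2(2) = (6)·(4)·(-2)/[(4)·(2)·(-4)] = 3/2
L_3(2) = (6)·(4)·(2)/[(8)·(6)·(4)] = 1/4
Sum: (-88)·(1/4) + (-10)·(-1) + 4·(3/2) + 32·(1/4) = 2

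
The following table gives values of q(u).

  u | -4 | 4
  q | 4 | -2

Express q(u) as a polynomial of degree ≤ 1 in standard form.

q(u) = -(3/4)u + 1

L_0(u) = (u - 4) / [-8] = -(1/8)u + 1/2
L_1(u) = (u + 4) / [8] = (1/8)u + 1/2
q(u) = 4·L_0 + (-2)·L_1
  4·L_0(u) = -(1/2)u + 2
  (-2)·L_1(u) = -(1/4)u - 1
Adding term by term: -(3/4)u + 1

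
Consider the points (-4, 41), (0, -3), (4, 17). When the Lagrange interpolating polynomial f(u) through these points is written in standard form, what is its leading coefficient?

The leading coefficient equals the top divided difference f[-4,0,4].
f[-4,0] = (-3 - 41) / (0 - (-4)) = -11
f[0,4] = (17 - (-3)) / (4 - 0) = 5
f[-4,0,4] = (5 - (-11)) / (4 - (-4)) = 2

2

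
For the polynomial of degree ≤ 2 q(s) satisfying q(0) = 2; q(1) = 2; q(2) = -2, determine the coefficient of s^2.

-2

The leading coefficient equals the top divided difference q[0,1,2].
q[0,1] = (2 - 2) / (1 - 0) = 0
q[1,2] = (-2 - 2) / (2 - 1) = -4
q[0,1,2] = (-4 - 0) / (2 - 0) = -2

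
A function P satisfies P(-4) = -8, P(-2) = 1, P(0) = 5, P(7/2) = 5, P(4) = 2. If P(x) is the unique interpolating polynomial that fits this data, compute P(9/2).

-9103/3520

Evaluate each Lagrange basis at x = 9/2:
L_0(9/2) = (13/2)·(9/2)·(1)·(1/2)/[(-2)·(-4)·(-15/2)·(-8)] = 39/1280
L_1(9/2) = (17/2)·(9/2)·(1)·(1/2)/[(2)·(-2)·(-11/2)·(-6)] = -51/352
L_2(9/2) = (17/2)·(13/2)·(1)·(1/2)/[(4)·(2)·(-7/2)·(-4)] = 221/896
L_3(9/2) = (17/2)·(13/2)·(9/2)·(1/2)/[(15/2)·(11/2)·(7/2)·(-1/2)] = -663/385
L_4(9/2) = (17/2)·(13/2)·(9/2)·(1)/[(8)·(6)·(4)·(1/2)] = 663/256
Sum: (-8)·(39/1280) + 1·(-51/352) + 5·(221/896) + 5·(-663/385) + 2·(663/256) = -9103/3520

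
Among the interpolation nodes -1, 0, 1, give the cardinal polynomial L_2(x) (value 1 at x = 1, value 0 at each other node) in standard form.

L_2(x) = (1/2)x^2 + (1/2)x

L_2(x) = (x + 1)x / [(2)·(1)]
       = (x^2 + x) / (2)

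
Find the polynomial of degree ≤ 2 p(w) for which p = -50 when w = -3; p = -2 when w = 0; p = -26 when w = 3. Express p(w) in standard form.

Build the Lagrange basis polynomials:
L_0(w) = w(w - 3) / [18] = (1/18)w^2 - (1/6)w
L_1(w) = (w + 3)(w - 3) / [-9] = -(1/9)w^2 + 1
L_2(w) = (w + 3)w / [18] = (1/18)w^2 + (1/6)w
p(w) = (-50)·L_0 + (-2)·L_1 + (-26)·L_2
  (-50)·L_0(w) = -(25/9)w^2 + (25/3)w
  (-2)·L_1(w) = (2/9)w^2 - 2
  (-26)·L_2(w) = -(13/9)w^2 - (13/3)w
Adding term by term: -4w^2 + 4w - 2

p(w) = -4w^2 + 4w - 2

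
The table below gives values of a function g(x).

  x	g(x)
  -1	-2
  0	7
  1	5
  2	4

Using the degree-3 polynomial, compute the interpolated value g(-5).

-388

Using Newton's divided-difference form:
g[-1,0] = (7 - (-2)) / (0 - (-1)) = 9
g[0,1] = (5 - 7) / (1 - 0) = -2
g[1,2] = (4 - 5) / (2 - 1) = -1
g[-1,0,1] = (-2 - 9) / (1 - (-1)) = -11/2
g[0,1,2] = (-1 - (-2)) / (2 - 0) = 1/2
g[-1,0,1,2] = (1/2 - (-11/2)) / (2 - (-1)) = 2
g(-5) = -2 + 9·(-4) + (-11/2)·(-4)·(-5) + 2·(-4)·(-5)·(-6) = -388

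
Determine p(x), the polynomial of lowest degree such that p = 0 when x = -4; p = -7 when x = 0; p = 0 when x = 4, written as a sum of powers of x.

p(x) = (7/16)x^2 - 7

L_0(x) = x(x - 4) / [32] = (1/32)x^2 - (1/8)x
L_1(x) = (x + 4)(x - 4) / [-16] = -(1/16)x^2 + 1
L_2(x) = (x + 4)x / [32] = (1/32)x^2 + (1/8)x
p(x) = 0·L_0 + (-7)·L_1 + 0·L_2
  0·L_0(x) = 0
  (-7)·L_1(x) = (7/16)x^2 - 7
  0·L_2(x) = 0
Adding term by term: (7/16)x^2 - 7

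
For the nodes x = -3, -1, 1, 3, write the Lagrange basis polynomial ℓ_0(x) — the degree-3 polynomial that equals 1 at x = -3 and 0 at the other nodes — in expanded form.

ℓ_0(x) = (x + 1)(x - 1)(x - 3) / [(-2)·(-4)·(-6)]
       = (x^3 - 3x^2 - x + 3) / (-48)

ℓ_0(x) = -(1/48)x^3 + (1/16)x^2 + (1/48)x - 1/16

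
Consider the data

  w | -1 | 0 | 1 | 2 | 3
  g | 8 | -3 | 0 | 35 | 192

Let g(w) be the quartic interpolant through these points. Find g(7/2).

5825/16

L_0(7/2) = (7/2)·(5/2)·(3/2)·(1/2)/[(-1)·(-2)·(-3)·(-4)] = 35/128
L_1(7/2) = (9/2)·(5/2)·(3/2)·(1/2)/[(1)·(-1)·(-2)·(-3)] = -45/32
L_2(7/2) = (9/2)·(7/2)·(3/2)·(1/2)/[(2)·(1)·(-1)·(-2)] = 189/64
L_3(7/2) = (9/2)·(7/2)·(5/2)·(1/2)/[(3)·(2)·(1)·(-1)] = -105/32
L_4(7/2) = (9/2)·(7/2)·(5/2)·(3/2)/[(4)·(3)·(2)·(1)] = 315/128
Sum: 8·(35/128) + (-3)·(-45/32) + 0 + 35·(-105/32) + 192·(315/128) = 5825/16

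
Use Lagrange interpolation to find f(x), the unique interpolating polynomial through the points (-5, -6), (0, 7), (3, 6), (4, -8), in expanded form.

f(x) = -(61/180)x^3 - (47/45)x^2 + (117/20)x + 7

L_0(x) = x(x - 3)(x - 4) / [-360] = -(1/360)x^3 + (7/360)x^2 - (1/30)x
L_1(x) = (x + 5)(x - 3)(x - 4) / [60] = (1/60)x^3 - (1/30)x^2 - (23/60)x + 1
L_2(x) = (x + 5)x(x - 4) / [-24] = -(1/24)x^3 - (1/24)x^2 + (5/6)x
L_3(x) = (x + 5)x(x - 3) / [36] = (1/36)x^3 + (1/18)x^2 - (5/12)x
f(x) = (-6)·L_0 + 7·L_1 + 6·L_2 + (-8)·L_3
  (-6)·L_0(x) = (1/60)x^3 - (7/60)x^2 + (1/5)x
  7·L_1(x) = (7/60)x^3 - (7/30)x^2 - (161/60)x + 7
  6·L_2(x) = -(1/4)x^3 - (1/4)x^2 + 5x
  (-8)·L_3(x) = -(2/9)x^3 - (4/9)x^2 + (10/3)x
Adding term by term: -(61/180)x^3 - (47/45)x^2 + (117/20)x + 7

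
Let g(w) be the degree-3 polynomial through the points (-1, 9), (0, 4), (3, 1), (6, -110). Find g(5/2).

37/8

L_0(5/2) = (5/2)·(-1/2)·(-7/2)/[(-1)·(-4)·(-7)] = -5/32
L_1(5/2) = (7/2)·(-1/2)·(-7/2)/[(1)·(-3)·(-6)] = 49/144
L_2(5/2) = (7/2)·(5/2)·(-7/2)/[(4)·(3)·(-3)] = 245/288
L_3(5/2) = (7/2)·(5/2)·(-1/2)/[(7)·(6)·(3)] = -5/144
Sum: 9·(-5/32) + 4·(49/144) + 1·(245/288) + (-110)·(-5/144) = 37/8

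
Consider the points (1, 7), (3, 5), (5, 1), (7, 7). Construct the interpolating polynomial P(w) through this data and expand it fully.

Newton's divided differences:
P[1,3] = (5 - 7) / (3 - 1) = -1
P[3,5] = (1 - 5) / (5 - 3) = -2
P[5,7] = (7 - 1) / (7 - 5) = 3
P[1,3,5] = (-2 - (-1)) / (5 - 1) = -1/4
P[3,5,7] = (3 - (-2)) / (7 - 3) = 5/4
P[1,3,5,7] = (5/4 - (-1/4)) / (7 - 1) = 1/4
P(w) = 7 + (-1)·(w - 1) + (-1/4)·(w - 1)(w - 3) + (1/4)·(w - 1)(w - 3)(w - 5)
Expanding: P(w) = (1/4)w^3 - (5/2)w^2 + (23/4)w + 7/2

P(w) = (1/4)w^3 - (5/2)w^2 + (23/4)w + 7/2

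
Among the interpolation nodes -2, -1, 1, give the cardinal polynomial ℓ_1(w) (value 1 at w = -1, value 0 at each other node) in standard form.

ℓ_1(w) = (w + 2)(w - 1) / [(1)·(-2)]
       = (w^2 + w - 2) / (-2)

ℓ_1(w) = -(1/2)w^2 - (1/2)w + 1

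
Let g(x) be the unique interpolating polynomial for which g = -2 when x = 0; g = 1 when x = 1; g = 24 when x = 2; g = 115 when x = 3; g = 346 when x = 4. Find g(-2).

L_0(-2) = (-3)·(-4)·(-5)·(-6)/[(-1)·(-2)·(-3)·(-4)] = 15
L_1(-2) = (-2)·(-4)·(-5)·(-6)/[(1)·(-1)·(-2)·(-3)] = -40
L_2(-2) = (-2)·(-3)·(-5)·(-6)/[(2)·(1)·(-1)·(-2)] = 45
L_3(-2) = (-2)·(-3)·(-4)·(-6)/[(3)·(2)·(1)·(-1)] = -24
L_4(-2) = (-2)·(-3)·(-4)·(-5)/[(4)·(3)·(2)·(1)] = 5
Sum: (-2)·(15) + 1·(-40) + 24·(45) + 115·(-24) + 346·(5) = -20

-20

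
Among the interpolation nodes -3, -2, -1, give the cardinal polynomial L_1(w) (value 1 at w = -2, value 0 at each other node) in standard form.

L_1(w) = -w^2 - 4w - 3

L_1(w) = (w + 3)(w + 1) / [(1)·(-1)]
       = (w^2 + 4w + 3) / (-1)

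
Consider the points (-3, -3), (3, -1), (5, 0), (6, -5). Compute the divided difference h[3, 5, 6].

h[3,5] = (0 - (-1)) / (5 - 3) = 1/2
h[5,6] = (-5 - 0) / (6 - 5) = -5
h[3,5,6] = (-5 - 1/2) / (6 - 3) = -11/6

-11/6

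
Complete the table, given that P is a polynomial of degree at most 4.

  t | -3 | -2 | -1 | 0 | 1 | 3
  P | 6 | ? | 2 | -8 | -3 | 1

The 5 known values determine P uniquely (degree ≤ 4).
L_0(-2) = (-1)·(-2)·(-3)·(-5)/[(-2)·(-3)·(-4)·(-6)] = 5/24
L_1(-2) = (1)·(-2)·(-3)·(-5)/[(2)·(-1)·(-2)·(-4)] = 15/8
L_2(-2) = (1)·(-1)·(-3)·(-5)/[(3)·(1)·(-1)·(-3)] = -5/3
L_3(-2) = (1)·(-1)·(-2)·(-5)/[(4)·(2)·(1)·(-2)] = 5/8
L_4(-2) = (1)·(-1)·(-2)·(-3)/[(6)·(4)·(3)·(2)] = -1/24
Sum: 6·(5/24) + 2·(15/8) + (-8)·(-5/3) + (-3)·(5/8) + 1·(-1/24) = 197/12

197/12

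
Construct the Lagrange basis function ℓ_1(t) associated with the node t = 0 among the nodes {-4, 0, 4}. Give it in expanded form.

ℓ_1(t) = -(1/16)t^2 + 1

ℓ_1(t) = (t + 4)(t - 4) / [(4)·(-4)]
       = (t^2 - 16) / (-16)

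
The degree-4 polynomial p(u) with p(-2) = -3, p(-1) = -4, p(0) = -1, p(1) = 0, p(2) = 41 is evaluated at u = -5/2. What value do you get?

Using Newton's divided-difference form:
p[-2,-1] = (-4 - (-3)) / (-1 - (-2)) = -1
p[-1,0] = (-1 - (-4)) / (0 - (-1)) = 3
p[0,1] = (0 - (-1)) / (1 - 0) = 1
p[1,2] = (41 - 0) / (2 - 1) = 41
p[-2,-1,0] = (3 - (-1)) / (0 - (-2)) = 2
p[-1,0,1] = (1 - 3) / (1 - (-1)) = -1
p[0,1,2] = (41 - 1) / (2 - 0) = 20
p[-2,-1,0,1] = (-1 - 2) / (1 - (-2)) = -1
p[-1,0,1,2] = (20 - (-1)) / (2 - (-1)) = 7
p[-2,-1,0,1,2] = (7 - (-1)) / (2 - (-2)) = 2
p(-5/2) = -3 + (-1)·(-1/2) + 2·(-1/2)·(-3/2) + (-1)·(-1/2)·(-3/2)·(-5/2) + 2·(-1/2)·(-3/2)·(-5/2)·(-7/2) = 14

14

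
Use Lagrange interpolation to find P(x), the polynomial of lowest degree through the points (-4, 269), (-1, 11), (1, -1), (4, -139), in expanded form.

Build the Lagrange basis polynomials:
L_0(x) = (x + 1)(x - 1)(x - 4) / [-120] = -(1/120)x^3 + (1/30)x^2 + (1/120)x - 1/30
L_1(x) = (x + 4)(x - 1)(x - 4) / [30] = (1/30)x^3 - (1/30)x^2 - (8/15)x + 8/15
L_2(x) = (x + 4)(x + 1)(x - 4) / [-30] = -(1/30)x^3 - (1/30)x^2 + (8/15)x + 8/15
L_3(x) = (x + 4)(x + 1)(x - 1) / [120] = (1/120)x^3 + (1/30)x^2 - (1/120)x - 1/30
P(x) = 269·L_0 + 11·L_1 + (-1)·L_2 + (-139)·L_3
  269·L_0(x) = -(269/120)x^3 + (269/30)x^2 + (269/120)x - 269/30
  11·L_1(x) = (11/30)x^3 - (11/30)x^2 - (88/15)x + 88/15
  (-1)·L_2(x) = (1/30)x^3 + (1/30)x^2 - (8/15)x - 8/15
  (-139)·L_3(x) = -(139/120)x^3 - (139/30)x^2 + (139/120)x + 139/30
Adding term by term: -3x^3 + 4x^2 - 3x + 1

P(x) = -3x^3 + 4x^2 - 3x + 1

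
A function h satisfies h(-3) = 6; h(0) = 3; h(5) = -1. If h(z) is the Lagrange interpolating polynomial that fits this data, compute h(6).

Evaluate each Lagrange basis at z = 6:
L_0(6) = (6)·(1)/[(-3)·(-8)] = 1/4
L_1(6) = (9)·(1)/[(3)·(-5)] = -3/5
L_2(6) = (9)·(6)/[(8)·(5)] = 27/20
Sum: 6·(1/4) + 3·(-3/5) + (-1)·(27/20) = -33/20

-33/20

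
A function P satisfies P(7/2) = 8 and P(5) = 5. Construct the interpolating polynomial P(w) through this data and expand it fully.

Build the Lagrange basis polynomials:
L_0(w) = (w - 5) / [-3/2] = -(2/3)w + 10/3
L_1(w) = (w - 7/2) / [3/2] = (2/3)w - 7/3
P(w) = 8·L_0 + 5·L_1
  8·L_0(w) = -(16/3)w + 80/3
  5·L_1(w) = (10/3)w - 35/3
Adding term by term: -2w + 15

P(w) = -2w + 15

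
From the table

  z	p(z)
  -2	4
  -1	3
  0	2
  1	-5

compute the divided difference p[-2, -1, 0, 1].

p[-2,-1] = (3 - 4) / (-1 - (-2)) = -1
p[-1,0] = (2 - 3) / (0 - (-1)) = -1
p[0,1] = (-5 - 2) / (1 - 0) = -7
p[-2,-1,0] = (-1 - (-1)) / (0 - (-2)) = 0
p[-1,0,1] = (-7 - (-1)) / (1 - (-1)) = -3
p[-2,-1,0,1] = (-3 - 0) / (1 - (-2)) = -1

-1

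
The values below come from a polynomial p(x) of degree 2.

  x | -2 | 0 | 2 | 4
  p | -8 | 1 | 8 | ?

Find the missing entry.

The 3 known values determine p uniquely (degree ≤ 2).
Evaluate each Lagrange basis at x = 4:
L_0(4) = (4)·(2)/[(-2)·(-4)] = 1
L_1(4) = (6)·(2)/[(2)·(-2)] = -3
L_2(4) = (6)·(4)/[(4)·(2)] = 3
Sum: (-8)·(1) + 1·(-3) + 8·(3) = 13

13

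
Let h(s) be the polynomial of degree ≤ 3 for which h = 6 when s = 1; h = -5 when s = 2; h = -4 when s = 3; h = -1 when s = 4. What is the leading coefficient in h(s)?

Build the Lagrange basis polynomials:
L_0(s) = (s - 2)(s - 3)(s - 4) / [-6] = -(1/6)s^3 + (3/2)s^2 - (13/3)s + 4
L_1(s) = (s - 1)(s - 3)(s - 4) / [2] = (1/2)s^3 - 4s^2 + (19/2)s - 6
L_2(s) = (s - 1)(s - 2)(s - 4) / [-2] = -(1/2)s^3 + (7/2)s^2 - 7s + 4
L_3(s) = (s - 1)(s - 2)(s - 3) / [6] = (1/6)s^3 - s^2 + (11/6)s - 1
h(s) = 6·L_0 + (-5)·L_1 + (-4)·L_2 + (-1)·L_3
Only the coefficient of s^3 is needed; take it from each L_i and combine:
6·(-1/6) + (-5)·(1/2) + (-4)·(-1/2) + (-1)·(1/6) = -5/3

-5/3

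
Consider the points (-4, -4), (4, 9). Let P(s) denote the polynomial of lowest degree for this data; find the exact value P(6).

49/4

Evaluate each Lagrange basis at s = 6:
L_0(6) = (2)/[(-8)] = -1/4
L_1(6) = (10)/[(8)] = 5/4
Sum: (-4)·(-1/4) + 9·(5/4) = 49/4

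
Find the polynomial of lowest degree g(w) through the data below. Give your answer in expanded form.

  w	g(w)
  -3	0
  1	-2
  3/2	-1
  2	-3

Build the Lagrange basis polynomials:
L_0(w) = (w - 1)(w - 3/2)(w - 2) / [-90] = -(1/90)w^3 + (1/20)w^2 - (13/180)w + 1/30
L_1(w) = (w + 3)(w - 3/2)(w - 2) / [2] = (1/2)w^3 - (1/4)w^2 - (15/4)w + 9/2
L_2(w) = (w + 3)(w - 1)(w - 2) / [-9/8] = -(8/9)w^3 + (56/9)w - 16/3
L_3(w) = (w + 3)(w - 1)(w - 3/2) / [5/2] = (2/5)w^3 + (1/5)w^2 - (12/5)w + 9/5
g(w) = 0·L_0 + (-2)·L_1 + (-1)·L_2 + (-3)·L_3
  0·L_0(w) = 0
  (-2)·L_1(w) = -w^3 + (1/2)w^2 + (15/2)w - 9
  (-1)·L_2(w) = (8/9)w^3 - (56/9)w + 16/3
  (-3)·L_3(w) = -(6/5)w^3 - (3/5)w^2 + (36/5)w - 27/5
Adding term by term: -(59/45)w^3 - (1/10)w^2 + (763/90)w - 136/15

g(w) = -(59/45)w^3 - (1/10)w^2 + (763/90)w - 136/15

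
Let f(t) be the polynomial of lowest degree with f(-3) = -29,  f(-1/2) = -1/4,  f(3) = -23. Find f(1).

Evaluate each Lagrange basis at t = 1:
L_0(1) = (3/2)·(-2)/[(-5/2)·(-6)] = -1/5
L_1(1) = (4)·(-2)/[(5/2)·(-7/2)] = 32/35
L_2(1) = (4)·(3/2)/[(6)·(7/2)] = 2/7
Sum: (-29)·(-1/5) + (-1/4)·(32/35) + (-23)·(2/7) = -1

-1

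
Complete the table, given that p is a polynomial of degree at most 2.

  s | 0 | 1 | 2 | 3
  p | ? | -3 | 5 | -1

-25

The 3 known values determine p uniquely (degree ≤ 2).
L_0(0) = (-2)·(-3)/[(-1)·(-2)] = 3
L_1(0) = (-1)·(-3)/[(1)·(-1)] = -3
L_2(0) = (-1)·(-2)/[(2)·(1)] = 1
Sum: (-3)·(3) + 5·(-3) + (-1)·(1) = -25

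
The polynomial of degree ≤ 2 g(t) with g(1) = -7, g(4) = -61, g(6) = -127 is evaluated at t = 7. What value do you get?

-169

L_0(7) = (3)·(1)/[(-3)·(-5)] = 1/5
L_1(7) = (6)·(1)/[(3)·(-2)] = -1
L_2(7) = (6)·(3)/[(5)·(2)] = 9/5
Sum: (-7)·(1/5) + (-61)·(-1) + (-127)·(9/5) = -169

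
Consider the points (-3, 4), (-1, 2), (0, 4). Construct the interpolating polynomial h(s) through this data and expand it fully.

h(s) = s^2 + 3s + 4

Newton's divided differences:
h[-3,-1] = (2 - 4) / (-1 - (-3)) = -1
h[-1,0] = (4 - 2) / (0 - (-1)) = 2
h[-3,-1,0] = (2 - (-1)) / (0 - (-3)) = 1
h(s) = 4 + (-1)·(s + 3) + 1·(s + 3)(s + 1)
Expanding: h(s) = s^2 + 3s + 4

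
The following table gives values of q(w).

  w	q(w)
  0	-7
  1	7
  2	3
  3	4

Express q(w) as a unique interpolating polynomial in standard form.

q(w) = (23/6)w^3 - (41/2)w^2 + (92/3)w - 7

Newton's divided differences:
q[0,1] = (7 - (-7)) / (1 - 0) = 14
q[1,2] = (3 - 7) / (2 - 1) = -4
q[2,3] = (4 - 3) / (3 - 2) = 1
q[0,1,2] = (-4 - 14) / (2 - 0) = -9
q[1,2,3] = (1 - (-4)) / (3 - 1) = 5/2
q[0,1,2,3] = (5/2 - (-9)) / (3 - 0) = 23/6
q(w) = -7 + 14·w + (-9)·w(w - 1) + (23/6)·w(w - 1)(w - 2)
Expanding: q(w) = (23/6)w^3 - (41/2)w^2 + (92/3)w - 7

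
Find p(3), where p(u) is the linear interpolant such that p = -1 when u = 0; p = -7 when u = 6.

Evaluate each Lagrange basis at u = 3:
L_0(3) = (-3)/[(-6)] = 1/2
L_1(3) = (3)/[(6)] = 1/2
Sum: (-1)·(1/2) + (-7)·(1/2) = -4

-4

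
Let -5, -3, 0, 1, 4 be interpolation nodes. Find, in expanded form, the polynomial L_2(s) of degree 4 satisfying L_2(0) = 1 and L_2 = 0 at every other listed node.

L_2(s) = (1/60)s^4 + (1/20)s^3 - (7/20)s^2 - (43/60)s + 1

L_2(s) = (s + 5)(s + 3)(s - 1)(s - 4) / [(5)·(3)·(-1)·(-4)]
       = (s^4 + 3s^3 - 21s^2 - 43s + 60) / (60)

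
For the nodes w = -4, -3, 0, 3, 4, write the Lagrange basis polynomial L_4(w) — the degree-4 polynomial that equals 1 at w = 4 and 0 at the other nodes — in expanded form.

L_4(w) = (w + 4)(w + 3)w(w - 3) / [(8)·(7)·(4)·(1)]
       = (w^4 + 4w^3 - 9w^2 - 36w) / (224)

L_4(w) = (1/224)w^4 + (1/56)w^3 - (9/224)w^2 - (9/56)w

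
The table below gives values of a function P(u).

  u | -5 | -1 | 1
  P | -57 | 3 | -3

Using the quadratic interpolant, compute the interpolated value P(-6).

-87

Using Newton's divided-difference form:
P[-5,-1] = (3 - (-57)) / (-1 - (-5)) = 15
P[-1,1] = (-3 - 3) / (1 - (-1)) = -3
P[-5,-1,1] = (-3 - 15) / (1 - (-5)) = -3
P(-6) = -57 + 15·(-1) + (-3)·(-1)·(-5) = -87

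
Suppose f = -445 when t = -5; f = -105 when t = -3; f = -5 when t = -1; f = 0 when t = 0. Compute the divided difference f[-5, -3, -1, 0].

3

f[-5,-3] = (-105 - (-445)) / (-3 - (-5)) = 170
f[-3,-1] = (-5 - (-105)) / (-1 - (-3)) = 50
f[-1,0] = (0 - (-5)) / (0 - (-1)) = 5
f[-5,-3,-1] = (50 - 170) / (-1 - (-5)) = -30
f[-3,-1,0] = (5 - 50) / (0 - (-3)) = -15
f[-5,-3,-1,0] = (-15 - (-30)) / (0 - (-5)) = 3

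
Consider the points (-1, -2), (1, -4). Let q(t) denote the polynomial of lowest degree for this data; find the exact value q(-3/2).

L_0(-3/2) = (-5/2)/[(-2)] = 5/4
L_1(-3/2) = (-1/2)/[(2)] = -1/4
Sum: (-2)·(5/4) + (-4)·(-1/4) = -3/2

-3/2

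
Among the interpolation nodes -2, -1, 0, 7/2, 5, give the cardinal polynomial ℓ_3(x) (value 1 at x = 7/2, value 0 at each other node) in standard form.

ℓ_3(x) = (x + 2)(x + 1)x(x - 5) / [(11/2)·(9/2)·(7/2)·(-3/2)]
       = (x^4 - 2x^3 - 13x^2 - 10x) / (-2079/16)

ℓ_3(x) = -(16/2079)x^4 + (32/2079)x^3 + (208/2079)x^2 + (160/2079)x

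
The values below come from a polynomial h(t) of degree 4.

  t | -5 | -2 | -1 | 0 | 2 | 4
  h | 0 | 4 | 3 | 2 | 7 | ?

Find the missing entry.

The 5 known values determine h uniquely (degree ≤ 4).
L_0(4) = (6)·(5)·(4)·(2)/[(-3)·(-4)·(-5)·(-7)] = 4/7
L_1(4) = (9)·(5)·(4)·(2)/[(3)·(-1)·(-2)·(-4)] = -15
L_2(4) = (9)·(6)·(4)·(2)/[(4)·(1)·(-1)·(-3)] = 36
L_3(4) = (9)·(6)·(5)·(2)/[(5)·(2)·(1)·(-2)] = -27
L_4(4) = (9)·(6)·(5)·(4)/[(7)·(4)·(3)·(2)] = 45/7
Sum: 0 + 4·(-15) + 3·(36) + 2·(-27) + 7·(45/7) = 39

39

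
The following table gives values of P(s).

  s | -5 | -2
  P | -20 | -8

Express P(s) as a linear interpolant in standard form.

L_0(s) = (s + 2) / [-3] = -(1/3)s - 2/3
L_1(s) = (s + 5) / [3] = (1/3)s + 5/3
P(s) = (-20)·L_0 + (-8)·L_1
  (-20)·L_0(s) = (20/3)s + 40/3
  (-8)·L_1(s) = -(8/3)s - 40/3
Adding term by term: 4s

P(s) = 4s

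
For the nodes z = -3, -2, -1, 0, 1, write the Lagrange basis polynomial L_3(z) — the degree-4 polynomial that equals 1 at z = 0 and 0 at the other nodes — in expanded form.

L_3(z) = (z + 3)(z + 2)(z + 1)(z - 1) / [(3)·(2)·(1)·(-1)]
       = (z^4 + 5z^3 + 5z^2 - 5z - 6) / (-6)

L_3(z) = -(1/6)z^4 - (5/6)z^3 - (5/6)z^2 + (5/6)z + 1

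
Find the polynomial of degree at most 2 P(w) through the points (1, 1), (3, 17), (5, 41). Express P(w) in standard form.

P(w) = w^2 + 4w - 4

Build the Lagrange basis polynomials:
L_0(w) = (w - 3)(w - 5) / [8] = (1/8)w^2 - w + 15/8
L_1(w) = (w - 1)(w - 5) / [-4] = -(1/4)w^2 + (3/2)w - 5/4
L_2(w) = (w - 1)(w - 3) / [8] = (1/8)w^2 - (1/2)w + 3/8
P(w) = 1·L_0 + 17·L_1 + 41·L_2
  1·L_0(w) = (1/8)w^2 - w + 15/8
  17·L_1(w) = -(17/4)w^2 + (51/2)w - 85/4
  41·L_2(w) = (41/8)w^2 - (41/2)w + 123/8
Adding term by term: w^2 + 4w - 4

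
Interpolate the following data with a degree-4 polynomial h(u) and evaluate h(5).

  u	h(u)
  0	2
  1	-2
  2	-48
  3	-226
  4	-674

-1578

Evaluate each Lagrange basis at u = 5:
L_0(5) = (4)·(3)·(2)·(1)/[(-1)·(-2)·(-3)·(-4)] = 1
L_1(5) = (5)·(3)·(2)·(1)/[(1)·(-1)·(-2)·(-3)] = -5
L_2(5) = (5)·(4)·(2)·(1)/[(2)·(1)·(-1)·(-2)] = 10
L_3(5) = (5)·(4)·(3)·(1)/[(3)·(2)·(1)·(-1)] = -10
L_4(5) = (5)·(4)·(3)·(2)/[(4)·(3)·(2)·(1)] = 5
Sum: 2·(1) + (-2)·(-5) + (-48)·(10) + (-226)·(-10) + (-674)·(5) = -1578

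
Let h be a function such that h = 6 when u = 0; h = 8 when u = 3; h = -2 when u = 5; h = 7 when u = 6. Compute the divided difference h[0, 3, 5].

-17/15

h[0,3] = (8 - 6) / (3 - 0) = 2/3
h[3,5] = (-2 - 8) / (5 - 3) = -5
h[0,3,5] = (-5 - 2/3) / (5 - 0) = -17/15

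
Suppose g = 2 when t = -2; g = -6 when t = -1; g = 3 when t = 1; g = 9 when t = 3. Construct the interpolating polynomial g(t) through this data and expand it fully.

Newton's divided differences:
g[-2,-1] = (-6 - 2) / (-1 - (-2)) = -8
g[-1,1] = (3 - (-6)) / (1 - (-1)) = 9/2
g[1,3] = (9 - 3) / (3 - 1) = 3
g[-2,-1,1] = (9/2 - (-8)) / (1 - (-2)) = 25/6
g[-1,1,3] = (3 - 9/2) / (3 - (-1)) = -3/8
g[-2,-1,1,3] = (-3/8 - 25/6) / (3 - (-2)) = -109/120
g(t) = 2 + (-8)·(t + 2) + (25/6)·(t + 2)(t + 1) + (-109/120)·(t + 2)(t + 1)(t - 1)
Expanding: g(t) = -(109/120)t^3 + (47/20)t^2 + (649/120)t - 77/20

g(t) = -(109/120)t^3 + (47/20)t^2 + (649/120)t - 77/20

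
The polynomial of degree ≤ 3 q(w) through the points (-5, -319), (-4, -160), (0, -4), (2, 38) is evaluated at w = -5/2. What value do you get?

Using Newton's divided-difference form:
q[-5,-4] = (-160 - (-319)) / (-4 - (-5)) = 159
q[-4,0] = (-4 - (-160)) / (0 - (-4)) = 39
q[0,2] = (38 - (-4)) / (2 - 0) = 21
q[-5,-4,0] = (39 - 159) / (0 - (-5)) = -24
q[-4,0,2] = (21 - 39) / (2 - (-4)) = -3
q[-5,-4,0,2] = (-3 - (-24)) / (2 - (-5)) = 3
q(-5/2) = -319 + 159·(5/2) + (-24)·(5/2)·(3/2) + 3·(5/2)·(3/2)·(-5/2) = -317/8

-317/8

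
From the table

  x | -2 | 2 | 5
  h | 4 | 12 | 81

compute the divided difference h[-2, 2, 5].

h[-2,2] = (12 - 4) / (2 - (-2)) = 2
h[2,5] = (81 - 12) / (5 - 2) = 23
h[-2,2,5] = (23 - 2) / (5 - (-2)) = 3

3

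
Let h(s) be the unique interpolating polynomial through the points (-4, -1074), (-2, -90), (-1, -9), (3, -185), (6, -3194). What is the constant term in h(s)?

Build the Lagrange basis polynomials:
L_0(s) = (s + 2)(s + 1)(s - 3)(s - 6) / [420] = (1/420)s^4 - (1/70)s^3 - (1/60)s^2 + (3/35)s + 3/35
L_1(s) = (s + 4)(s + 1)(s - 3)(s - 6) / [-80] = -(1/80)s^4 + (1/20)s^3 + (23/80)s^2 - (27/40)s - 9/10
L_2(s) = (s + 4)(s + 2)(s - 3)(s - 6) / [84] = (1/84)s^4 - (1/28)s^3 - (1/3)s^2 + (3/7)s + 12/7
L_3(s) = (s + 4)(s + 2)(s + 1)(s - 6) / [-420] = -(1/420)s^4 - (1/420)s^3 + (1/15)s^2 + (19/105)s + 4/35
L_4(s) = (s + 4)(s + 2)(s + 1)(s - 3) / [1680] = (1/1680)s^4 + (1/420)s^3 - (1/240)s^2 - (17/840)s - 1/70
h(s) = (-1074)·L_0 + (-90)·L_1 + (-9)·L_2 + (-185)·L_3 + (-3194)·L_4
Only the constant term is needed; take it from each L_i and combine:
(-1074)·(3/35) + (-90)·(-9/10) + (-9)·(12/7) + (-185)·(4/35) + (-3194)·(-1/70) = -2

-2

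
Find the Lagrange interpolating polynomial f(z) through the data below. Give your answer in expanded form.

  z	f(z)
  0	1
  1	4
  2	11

f(z) = 2z^2 + z + 1

Build the Lagrange basis polynomials:
L_0(z) = (z - 1)(z - 2) / [2] = (1/2)z^2 - (3/2)z + 1
L_1(z) = z(z - 2) / [-1] = -z^2 + 2z
L_2(z) = z(z - 1) / [2] = (1/2)z^2 - (1/2)z
f(z) = 1·L_0 + 4·L_1 + 11·L_2
  1·L_0(z) = (1/2)z^2 - (3/2)z + 1
  4·L_1(z) = -4z^2 + 8z
  11·L_2(z) = (11/2)z^2 - (11/2)z
Adding term by term: 2z^2 + z + 1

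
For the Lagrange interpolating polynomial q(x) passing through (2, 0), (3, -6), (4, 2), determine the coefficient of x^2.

The leading coefficient equals the top divided difference q[2,3,4].
q[2,3] = (-6 - 0) / (3 - 2) = -6
q[3,4] = (2 - (-6)) / (4 - 3) = 8
q[2,3,4] = (8 - (-6)) / (4 - 2) = 7

7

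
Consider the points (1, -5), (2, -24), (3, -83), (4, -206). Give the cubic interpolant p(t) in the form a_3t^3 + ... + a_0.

Newton's divided differences:
p[1,2] = (-24 - (-5)) / (2 - 1) = -19
p[2,3] = (-83 - (-24)) / (3 - 2) = -59
p[3,4] = (-206 - (-83)) / (4 - 3) = -123
p[1,2,3] = (-59 - (-19)) / (3 - 1) = -20
p[2,3,4] = (-123 - (-59)) / (4 - 2) = -32
p[1,2,3,4] = (-32 - (-20)) / (4 - 1) = -4
p(t) = -5 + (-19)·(t - 1) + (-20)·(t - 1)(t - 2) + (-4)·(t - 1)(t - 2)(t - 3)
Expanding: p(t) = -4t^3 + 4t^2 - 3t - 2

p(t) = -4t^3 + 4t^2 - 3t - 2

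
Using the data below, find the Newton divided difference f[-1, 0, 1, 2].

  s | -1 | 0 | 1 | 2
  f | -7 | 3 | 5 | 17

f[-1,0] = (3 - (-7)) / (0 - (-1)) = 10
f[0,1] = (5 - 3) / (1 - 0) = 2
f[1,2] = (17 - 5) / (2 - 1) = 12
f[-1,0,1] = (2 - 10) / (1 - (-1)) = -4
f[0,1,2] = (12 - 2) / (2 - 0) = 5
f[-1,0,1,2] = (5 - (-4)) / (2 - (-1)) = 3

3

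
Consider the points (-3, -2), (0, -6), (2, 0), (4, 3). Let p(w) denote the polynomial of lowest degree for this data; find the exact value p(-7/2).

L_0(-7/2) = (-7/2)·(-11/2)·(-15/2)/[(-3)·(-5)·(-7)] = 11/8
L_1(-7/2) = (-1/2)·(-11/2)·(-15/2)/[(3)·(-2)·(-4)] = -55/64
L_2(-7/2) = (-1/2)·(-7/2)·(-15/2)/[(5)·(2)·(-2)] = 21/32
L_3(-7/2) = (-1/2)·(-7/2)·(-11/2)/[(7)·(4)·(2)] = -11/64
Sum: (-2)·(11/8) + (-6)·(-55/64) + 0 + 3·(-11/64) = 121/64

121/64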